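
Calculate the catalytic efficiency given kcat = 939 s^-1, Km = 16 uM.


Catalytic efficiency = kcat / Km
= 939 / 16
= 58.6875 uM^-1*s^-1

58.6875 uM^-1*s^-1


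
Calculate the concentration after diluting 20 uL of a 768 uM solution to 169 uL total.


C2 = C1 * V1 / V2
C2 = 768 * 20 / 169
C2 = 90.8876 uM

90.8876 uM


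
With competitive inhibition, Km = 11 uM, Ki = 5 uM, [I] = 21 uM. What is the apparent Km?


Km_app = Km * (1 + [I]/Ki)
Km_app = 11 * (1 + 21/5)
Km_app = 57.2 uM

57.2 uM


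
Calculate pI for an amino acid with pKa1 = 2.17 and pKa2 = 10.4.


pI = (pKa1 + pKa2) / 2
pI = (2.17 + 10.4) / 2
pI = 6.285

6.285


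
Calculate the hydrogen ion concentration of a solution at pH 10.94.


[H+] = 10^(-pH)
[H+] = 10^(-10.94)
[H+] = 1.148e-11 M

1.148e-11 M


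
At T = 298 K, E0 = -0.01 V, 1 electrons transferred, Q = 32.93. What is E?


E = E0 - (RT/nF) * ln(Q)
E = -0.01 - (8.314 * 298 / (1 * 96485)) * ln(32.93)
E = -0.0997 V

-0.0997 V


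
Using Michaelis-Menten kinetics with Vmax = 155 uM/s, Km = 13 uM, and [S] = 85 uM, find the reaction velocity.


v = Vmax * [S] / (Km + [S])
v = 155 * 85 / (13 + 85)
v = 134.4388 uM/s

134.4388 uM/s


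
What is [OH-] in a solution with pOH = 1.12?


[OH-] = 10^(-pOH)
[OH-] = 10^(-1.12)
[OH-] = 0.0759 M

0.0759 M


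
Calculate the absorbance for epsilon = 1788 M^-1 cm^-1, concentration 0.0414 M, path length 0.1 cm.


A = epsilon * c * l
A = 1788 * 0.0414 * 0.1
A = 7.4023

7.4023


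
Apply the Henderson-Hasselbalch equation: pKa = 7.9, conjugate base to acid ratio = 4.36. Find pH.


pH = pKa + log10([A-]/[HA])
pH = 7.9 + log10(4.36)
pH = 8.5395

8.5395


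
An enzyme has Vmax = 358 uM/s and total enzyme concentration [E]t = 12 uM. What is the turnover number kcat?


kcat = Vmax / [E]t
kcat = 358 / 12
kcat = 29.8333 s^-1

29.8333 s^-1


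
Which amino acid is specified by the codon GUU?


Standard genetic code lookup.
Codon GUU -> Val

Val


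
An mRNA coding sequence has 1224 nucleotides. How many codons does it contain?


codons = nucleotides / 3
codons = 1224 / 3 = 408

408


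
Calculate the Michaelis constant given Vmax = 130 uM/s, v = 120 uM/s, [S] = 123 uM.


Km = [S] * (Vmax - v) / v
Km = 123 * (130 - 120) / 120
Km = 10.25 uM

10.25 uM


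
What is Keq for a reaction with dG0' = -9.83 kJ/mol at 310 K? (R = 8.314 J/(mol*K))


Keq = exp(-dG0 * 1000 / (R * T))
Keq = exp(-(-9.83) * 1000 / (8.314 * 310))
Keq = 45.3318

45.3318


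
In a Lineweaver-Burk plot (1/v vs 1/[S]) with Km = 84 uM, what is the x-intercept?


x-intercept = -1/Km
= -1/84
= -0.0119 1/uM

-0.0119 1/uM


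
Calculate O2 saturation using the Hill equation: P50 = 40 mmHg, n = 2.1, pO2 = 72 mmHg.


Y = pO2^n / (P50^n + pO2^n)
Y = 72^2.1 / (40^2.1 + 72^2.1)
Y = 77.46%

77.46%


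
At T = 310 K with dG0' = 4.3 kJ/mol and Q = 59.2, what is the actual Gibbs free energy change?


dG = dG0' + RT * ln(Q) / 1000
dG = 4.3 + 8.314 * 310 * ln(59.2) / 1000
dG = 14.8179 kJ/mol

14.8179 kJ/mol


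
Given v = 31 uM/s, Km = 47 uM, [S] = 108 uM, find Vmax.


Vmax = v * (Km + [S]) / [S]
Vmax = 31 * (47 + 108) / 108
Vmax = 44.4907 uM/s

44.4907 uM/s


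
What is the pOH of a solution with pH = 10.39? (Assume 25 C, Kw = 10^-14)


pOH = 14 - pH
pOH = 14 - 10.39
pOH = 3.61

3.61


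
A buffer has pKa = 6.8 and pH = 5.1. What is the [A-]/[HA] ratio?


[A-]/[HA] = 10^(pH - pKa)
= 10^(5.1 - 6.8)
= 0.02

0.02


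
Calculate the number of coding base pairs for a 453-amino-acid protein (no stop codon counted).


Each amino acid = 1 codon = 3 bp
bp = 453 * 3 = 1359 bp

1359 bp


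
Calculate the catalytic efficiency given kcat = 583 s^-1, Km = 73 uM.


Catalytic efficiency = kcat / Km
= 583 / 73
= 7.9863 uM^-1*s^-1

7.9863 uM^-1*s^-1


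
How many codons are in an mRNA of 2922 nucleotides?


codons = nucleotides / 3
codons = 2922 / 3 = 974

974


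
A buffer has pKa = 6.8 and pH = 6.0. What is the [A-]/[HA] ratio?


[A-]/[HA] = 10^(pH - pKa)
= 10^(6.0 - 6.8)
= 0.1585

0.1585


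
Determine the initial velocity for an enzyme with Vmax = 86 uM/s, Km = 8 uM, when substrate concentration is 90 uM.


v = Vmax * [S] / (Km + [S])
v = 86 * 90 / (8 + 90)
v = 78.9796 uM/s

78.9796 uM/s


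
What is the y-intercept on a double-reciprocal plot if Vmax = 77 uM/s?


y-intercept = 1/Vmax
= 1/77
= 0.013 s/uM

0.013 s/uM


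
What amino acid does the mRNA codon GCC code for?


Standard genetic code lookup.
Codon GCC -> Ala

Ala


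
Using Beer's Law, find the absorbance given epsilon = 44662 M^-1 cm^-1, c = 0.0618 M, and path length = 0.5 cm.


A = epsilon * c * l
A = 44662 * 0.0618 * 0.5
A = 1380.0558

1380.0558


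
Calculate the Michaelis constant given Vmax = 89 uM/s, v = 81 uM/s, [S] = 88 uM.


Km = [S] * (Vmax - v) / v
Km = 88 * (89 - 81) / 81
Km = 8.6914 uM

8.6914 uM


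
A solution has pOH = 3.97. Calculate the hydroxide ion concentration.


[OH-] = 10^(-pOH)
[OH-] = 10^(-3.97)
[OH-] = 1.072e-04 M

1.072e-04 M


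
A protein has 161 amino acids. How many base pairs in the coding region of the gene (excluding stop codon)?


Each amino acid = 1 codon = 3 bp
bp = 161 * 3 = 483 bp

483 bp


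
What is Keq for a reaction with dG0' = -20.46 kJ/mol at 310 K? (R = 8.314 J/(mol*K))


Keq = exp(-dG0 * 1000 / (R * T))
Keq = exp(-(-20.46) * 1000 / (8.314 * 310))
Keq = 2802.9203

2802.9203


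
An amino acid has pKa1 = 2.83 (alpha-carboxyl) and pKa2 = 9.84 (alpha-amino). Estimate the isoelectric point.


pI = (pKa1 + pKa2) / 2
pI = (2.83 + 9.84) / 2
pI = 6.335

6.335


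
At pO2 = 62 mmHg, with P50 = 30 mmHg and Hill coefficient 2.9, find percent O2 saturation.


Y = pO2^n / (P50^n + pO2^n)
Y = 62^2.9 / (30^2.9 + 62^2.9)
Y = 89.14%

89.14%


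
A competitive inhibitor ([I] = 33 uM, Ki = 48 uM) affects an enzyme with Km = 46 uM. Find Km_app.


Km_app = Km * (1 + [I]/Ki)
Km_app = 46 * (1 + 33/48)
Km_app = 77.625 uM

77.625 uM


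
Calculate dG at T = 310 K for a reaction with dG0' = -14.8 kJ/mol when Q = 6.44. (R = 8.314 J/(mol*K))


dG = dG0' + RT * ln(Q) / 1000
dG = -14.8 + 8.314 * 310 * ln(6.44) / 1000
dG = -9.9996 kJ/mol

-9.9996 kJ/mol


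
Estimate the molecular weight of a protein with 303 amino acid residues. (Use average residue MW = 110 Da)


MW = n_residues * 110 Da
MW = 303 * 110
MW = 33330 Da

33330 Da


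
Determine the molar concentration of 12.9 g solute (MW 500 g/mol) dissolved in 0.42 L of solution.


C = (mass / MW) / volume
C = (12.9 / 500) / 0.42
C = 0.0614 M

0.0614 M


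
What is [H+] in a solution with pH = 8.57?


[H+] = 10^(-pH)
[H+] = 10^(-8.57)
[H+] = 2.692e-09 M

2.692e-09 M


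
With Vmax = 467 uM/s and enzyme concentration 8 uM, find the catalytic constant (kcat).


kcat = Vmax / [E]t
kcat = 467 / 8
kcat = 58.375 s^-1

58.375 s^-1


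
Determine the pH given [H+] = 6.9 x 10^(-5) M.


pH = -log10([H+])
pH = -log10(6.9 x 10^(-5))
pH = 4.1612

4.1612


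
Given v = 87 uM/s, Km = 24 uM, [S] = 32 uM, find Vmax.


Vmax = v * (Km + [S]) / [S]
Vmax = 87 * (24 + 32) / 32
Vmax = 152.25 uM/s

152.25 uM/s


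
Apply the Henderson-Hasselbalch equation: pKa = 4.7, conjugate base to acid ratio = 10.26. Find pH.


pH = pKa + log10([A-]/[HA])
pH = 4.7 + log10(10.26)
pH = 5.7111

5.7111


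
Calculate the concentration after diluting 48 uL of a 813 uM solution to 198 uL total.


C2 = C1 * V1 / V2
C2 = 813 * 48 / 198
C2 = 197.0909 uM

197.0909 uM


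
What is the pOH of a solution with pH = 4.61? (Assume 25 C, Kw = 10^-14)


pOH = 14 - pH
pOH = 14 - 4.61
pOH = 9.39

9.39


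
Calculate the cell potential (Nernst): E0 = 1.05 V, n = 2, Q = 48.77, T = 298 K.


E = E0 - (RT/nF) * ln(Q)
E = 1.05 - (8.314 * 298 / (2 * 96485)) * ln(48.77)
E = 1.0001 V

1.0001 V


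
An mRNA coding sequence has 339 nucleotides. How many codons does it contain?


codons = nucleotides / 3
codons = 339 / 3 = 113

113


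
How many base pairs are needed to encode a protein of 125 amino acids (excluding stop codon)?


Each amino acid = 1 codon = 3 bp
bp = 125 * 3 = 375 bp

375 bp


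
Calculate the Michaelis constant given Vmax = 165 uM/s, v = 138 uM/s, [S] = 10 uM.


Km = [S] * (Vmax - v) / v
Km = 10 * (165 - 138) / 138
Km = 1.9565 uM

1.9565 uM


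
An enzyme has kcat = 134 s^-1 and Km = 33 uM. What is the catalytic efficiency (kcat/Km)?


Catalytic efficiency = kcat / Km
= 134 / 33
= 4.0606 uM^-1*s^-1

4.0606 uM^-1*s^-1


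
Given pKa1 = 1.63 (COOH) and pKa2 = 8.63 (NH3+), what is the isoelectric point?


pI = (pKa1 + pKa2) / 2
pI = (1.63 + 8.63) / 2
pI = 5.13

5.13


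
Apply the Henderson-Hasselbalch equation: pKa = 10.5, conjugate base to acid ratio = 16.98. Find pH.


pH = pKa + log10([A-]/[HA])
pH = 10.5 + log10(16.98)
pH = 11.7299

11.7299


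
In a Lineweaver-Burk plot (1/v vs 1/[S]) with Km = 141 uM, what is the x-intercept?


x-intercept = -1/Km
= -1/141
= -0.0071 1/uM

-0.0071 1/uM


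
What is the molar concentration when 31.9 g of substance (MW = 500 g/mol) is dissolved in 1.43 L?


C = (mass / MW) / volume
C = (31.9 / 500) / 1.43
C = 0.0446 M

0.0446 M


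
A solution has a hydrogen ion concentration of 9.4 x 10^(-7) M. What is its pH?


pH = -log10([H+])
pH = -log10(9.4 x 10^(-7))
pH = 6.0269

6.0269


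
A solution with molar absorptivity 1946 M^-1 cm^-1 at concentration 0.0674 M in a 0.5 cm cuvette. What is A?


A = epsilon * c * l
A = 1946 * 0.0674 * 0.5
A = 65.5802

65.5802


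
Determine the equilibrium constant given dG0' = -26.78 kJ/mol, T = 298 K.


Keq = exp(-dG0 * 1000 / (R * T))
Keq = exp(-(-26.78) * 1000 / (8.314 * 298))
Keq = 49462.4674

49462.4674


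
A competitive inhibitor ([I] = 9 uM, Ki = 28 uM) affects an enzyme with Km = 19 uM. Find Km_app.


Km_app = Km * (1 + [I]/Ki)
Km_app = 19 * (1 + 9/28)
Km_app = 25.1071 uM

25.1071 uM


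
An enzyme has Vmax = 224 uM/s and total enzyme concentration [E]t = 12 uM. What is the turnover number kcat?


kcat = Vmax / [E]t
kcat = 224 / 12
kcat = 18.6667 s^-1

18.6667 s^-1


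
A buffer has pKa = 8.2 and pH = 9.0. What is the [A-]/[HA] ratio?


[A-]/[HA] = 10^(pH - pKa)
= 10^(9.0 - 8.2)
= 6.3096

6.3096


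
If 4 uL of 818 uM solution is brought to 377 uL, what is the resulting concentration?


C2 = C1 * V1 / V2
C2 = 818 * 4 / 377
C2 = 8.679 uM

8.679 uM


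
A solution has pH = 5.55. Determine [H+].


[H+] = 10^(-pH)
[H+] = 10^(-5.55)
[H+] = 2.818e-06 M

2.818e-06 M


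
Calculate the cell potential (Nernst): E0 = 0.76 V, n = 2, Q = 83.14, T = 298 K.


E = E0 - (RT/nF) * ln(Q)
E = 0.76 - (8.314 * 298 / (2 * 96485)) * ln(83.14)
E = 0.7032 V

0.7032 V


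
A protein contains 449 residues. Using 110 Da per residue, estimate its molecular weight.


MW = n_residues * 110 Da
MW = 449 * 110
MW = 49390 Da

49390 Da


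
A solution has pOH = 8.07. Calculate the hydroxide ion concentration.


[OH-] = 10^(-pOH)
[OH-] = 10^(-8.07)
[OH-] = 8.511e-09 M

8.511e-09 M


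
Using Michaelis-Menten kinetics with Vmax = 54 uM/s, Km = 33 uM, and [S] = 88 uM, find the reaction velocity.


v = Vmax * [S] / (Km + [S])
v = 54 * 88 / (33 + 88)
v = 39.2727 uM/s

39.2727 uM/s


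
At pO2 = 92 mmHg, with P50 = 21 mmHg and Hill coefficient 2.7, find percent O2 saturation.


Y = pO2^n / (P50^n + pO2^n)
Y = 92^2.7 / (21^2.7 + 92^2.7)
Y = 98.18%

98.18%


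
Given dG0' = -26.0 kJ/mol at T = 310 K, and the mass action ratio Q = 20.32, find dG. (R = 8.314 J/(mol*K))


dG = dG0' + RT * ln(Q) / 1000
dG = -26.0 + 8.314 * 310 * ln(20.32) / 1000
dG = -18.2381 kJ/mol

-18.2381 kJ/mol


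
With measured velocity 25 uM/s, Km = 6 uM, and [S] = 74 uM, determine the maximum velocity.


Vmax = v * (Km + [S]) / [S]
Vmax = 25 * (6 + 74) / 74
Vmax = 27.027 uM/s

27.027 uM/s


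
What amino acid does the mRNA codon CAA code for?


Standard genetic code lookup.
Codon CAA -> Gln

Gln


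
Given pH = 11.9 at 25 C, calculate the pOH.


pOH = 14 - pH
pOH = 14 - 11.9
pOH = 2.1

2.1


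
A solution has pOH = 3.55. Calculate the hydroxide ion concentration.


[OH-] = 10^(-pOH)
[OH-] = 10^(-3.55)
[OH-] = 2.818e-04 M

2.818e-04 M


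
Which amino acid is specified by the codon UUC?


Standard genetic code lookup.
Codon UUC -> Phe

Phe


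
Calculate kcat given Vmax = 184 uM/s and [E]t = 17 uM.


kcat = Vmax / [E]t
kcat = 184 / 17
kcat = 10.8235 s^-1

10.8235 s^-1


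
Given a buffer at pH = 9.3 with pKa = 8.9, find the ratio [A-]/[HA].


[A-]/[HA] = 10^(pH - pKa)
= 10^(9.3 - 8.9)
= 2.5119

2.5119


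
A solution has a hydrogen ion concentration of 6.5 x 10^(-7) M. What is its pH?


pH = -log10([H+])
pH = -log10(6.5 x 10^(-7))
pH = 6.1871

6.1871


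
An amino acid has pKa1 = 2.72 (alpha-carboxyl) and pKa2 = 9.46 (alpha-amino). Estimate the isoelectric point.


pI = (pKa1 + pKa2) / 2
pI = (2.72 + 9.46) / 2
pI = 6.09

6.09


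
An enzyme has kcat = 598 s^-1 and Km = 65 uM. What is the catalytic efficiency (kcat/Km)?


Catalytic efficiency = kcat / Km
= 598 / 65
= 9.2 uM^-1*s^-1

9.2 uM^-1*s^-1


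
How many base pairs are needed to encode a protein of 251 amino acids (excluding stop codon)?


Each amino acid = 1 codon = 3 bp
bp = 251 * 3 = 753 bp

753 bp


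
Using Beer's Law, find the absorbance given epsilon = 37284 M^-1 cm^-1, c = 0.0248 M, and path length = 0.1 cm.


A = epsilon * c * l
A = 37284 * 0.0248 * 0.1
A = 92.4643

92.4643


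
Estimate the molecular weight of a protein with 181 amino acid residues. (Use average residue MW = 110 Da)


MW = n_residues * 110 Da
MW = 181 * 110
MW = 19910 Da

19910 Da


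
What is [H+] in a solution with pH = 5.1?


[H+] = 10^(-pH)
[H+] = 10^(-5.1)
[H+] = 7.943e-06 M

7.943e-06 M


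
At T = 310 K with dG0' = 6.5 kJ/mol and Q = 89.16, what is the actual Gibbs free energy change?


dG = dG0' + RT * ln(Q) / 1000
dG = 6.5 + 8.314 * 310 * ln(89.16) / 1000
dG = 18.0734 kJ/mol

18.0734 kJ/mol


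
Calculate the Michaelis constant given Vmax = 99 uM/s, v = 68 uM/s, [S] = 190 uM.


Km = [S] * (Vmax - v) / v
Km = 190 * (99 - 68) / 68
Km = 86.6176 uM

86.6176 uM


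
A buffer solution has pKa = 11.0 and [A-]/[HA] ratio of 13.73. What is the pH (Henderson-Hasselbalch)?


pH = pKa + log10([A-]/[HA])
pH = 11.0 + log10(13.73)
pH = 12.1377

12.1377


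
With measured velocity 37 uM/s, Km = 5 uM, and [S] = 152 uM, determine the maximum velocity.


Vmax = v * (Km + [S]) / [S]
Vmax = 37 * (5 + 152) / 152
Vmax = 38.2171 uM/s

38.2171 uM/s


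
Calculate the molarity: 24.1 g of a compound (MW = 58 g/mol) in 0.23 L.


C = (mass / MW) / volume
C = (24.1 / 58) / 0.23
C = 1.8066 M

1.8066 M


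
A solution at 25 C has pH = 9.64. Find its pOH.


pOH = 14 - pH
pOH = 14 - 9.64
pOH = 4.36

4.36


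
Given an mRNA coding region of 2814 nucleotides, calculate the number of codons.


codons = nucleotides / 3
codons = 2814 / 3 = 938

938


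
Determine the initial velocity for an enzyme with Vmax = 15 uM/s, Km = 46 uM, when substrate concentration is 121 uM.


v = Vmax * [S] / (Km + [S])
v = 15 * 121 / (46 + 121)
v = 10.8683 uM/s

10.8683 uM/s


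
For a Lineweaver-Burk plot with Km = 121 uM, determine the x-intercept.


x-intercept = -1/Km
= -1/121
= -0.0083 1/uM

-0.0083 1/uM


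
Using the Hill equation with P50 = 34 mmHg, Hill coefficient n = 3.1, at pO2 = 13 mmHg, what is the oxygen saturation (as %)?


Y = pO2^n / (P50^n + pO2^n)
Y = 13^3.1 / (34^3.1 + 13^3.1)
Y = 4.83%

4.83%


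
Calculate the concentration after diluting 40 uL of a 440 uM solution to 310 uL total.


C2 = C1 * V1 / V2
C2 = 440 * 40 / 310
C2 = 56.7742 uM

56.7742 uM


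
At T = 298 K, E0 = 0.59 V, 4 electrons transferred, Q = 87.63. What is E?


E = E0 - (RT/nF) * ln(Q)
E = 0.59 - (8.314 * 298 / (4 * 96485)) * ln(87.63)
E = 0.5613 V

0.5613 V


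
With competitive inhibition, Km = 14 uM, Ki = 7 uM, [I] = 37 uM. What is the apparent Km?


Km_app = Km * (1 + [I]/Ki)
Km_app = 14 * (1 + 37/7)
Km_app = 88.0 uM

88.0 uM


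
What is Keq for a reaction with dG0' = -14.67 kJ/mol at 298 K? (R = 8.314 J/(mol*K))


Keq = exp(-dG0 * 1000 / (R * T))
Keq = exp(-(-14.67) * 1000 / (8.314 * 298))
Keq = 372.8289

372.8289


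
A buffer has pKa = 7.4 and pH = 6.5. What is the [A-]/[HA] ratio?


[A-]/[HA] = 10^(pH - pKa)
= 10^(6.5 - 7.4)
= 0.1259

0.1259


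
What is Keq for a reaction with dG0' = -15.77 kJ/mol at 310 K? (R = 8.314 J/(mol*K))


Keq = exp(-dG0 * 1000 / (R * T))
Keq = exp(-(-15.77) * 1000 / (8.314 * 310))
Keq = 454.279

454.279


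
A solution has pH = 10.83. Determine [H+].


[H+] = 10^(-pH)
[H+] = 10^(-10.83)
[H+] = 1.479e-11 M

1.479e-11 M


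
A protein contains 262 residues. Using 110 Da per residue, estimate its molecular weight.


MW = n_residues * 110 Da
MW = 262 * 110
MW = 28820 Da

28820 Da


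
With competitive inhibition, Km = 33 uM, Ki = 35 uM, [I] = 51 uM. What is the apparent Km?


Km_app = Km * (1 + [I]/Ki)
Km_app = 33 * (1 + 51/35)
Km_app = 81.0857 uM

81.0857 uM


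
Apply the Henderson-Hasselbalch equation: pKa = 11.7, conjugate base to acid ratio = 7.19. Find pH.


pH = pKa + log10([A-]/[HA])
pH = 11.7 + log10(7.19)
pH = 12.5567

12.5567


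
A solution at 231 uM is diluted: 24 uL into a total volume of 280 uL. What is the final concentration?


C2 = C1 * V1 / V2
C2 = 231 * 24 / 280
C2 = 19.8 uM

19.8 uM


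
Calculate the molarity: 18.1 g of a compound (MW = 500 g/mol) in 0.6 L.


C = (mass / MW) / volume
C = (18.1 / 500) / 0.6
C = 0.0603 M

0.0603 M


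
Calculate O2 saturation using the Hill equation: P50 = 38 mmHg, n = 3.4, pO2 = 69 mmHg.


Y = pO2^n / (P50^n + pO2^n)
Y = 69^3.4 / (38^3.4 + 69^3.4)
Y = 88.37%

88.37%


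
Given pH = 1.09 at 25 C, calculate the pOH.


pOH = 14 - pH
pOH = 14 - 1.09
pOH = 12.91

12.91


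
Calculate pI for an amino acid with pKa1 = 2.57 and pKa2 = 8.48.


pI = (pKa1 + pKa2) / 2
pI = (2.57 + 8.48) / 2
pI = 5.525

5.525


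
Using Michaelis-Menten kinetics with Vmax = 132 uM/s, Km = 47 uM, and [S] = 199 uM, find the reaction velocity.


v = Vmax * [S] / (Km + [S])
v = 132 * 199 / (47 + 199)
v = 106.7805 uM/s

106.7805 uM/s


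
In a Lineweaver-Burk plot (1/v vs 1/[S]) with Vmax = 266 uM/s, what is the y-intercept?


y-intercept = 1/Vmax
= 1/266
= 0.0038 s/uM

0.0038 s/uM


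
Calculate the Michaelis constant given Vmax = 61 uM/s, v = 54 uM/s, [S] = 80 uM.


Km = [S] * (Vmax - v) / v
Km = 80 * (61 - 54) / 54
Km = 10.3704 uM

10.3704 uM


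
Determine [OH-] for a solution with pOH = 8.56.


[OH-] = 10^(-pOH)
[OH-] = 10^(-8.56)
[OH-] = 2.754e-09 M

2.754e-09 M


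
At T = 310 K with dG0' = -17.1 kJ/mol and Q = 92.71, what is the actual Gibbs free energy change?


dG = dG0' + RT * ln(Q) / 1000
dG = -17.1 + 8.314 * 310 * ln(92.71) / 1000
dG = -5.426 kJ/mol

-5.426 kJ/mol


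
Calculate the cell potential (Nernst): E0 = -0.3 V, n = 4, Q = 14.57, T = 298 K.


E = E0 - (RT/nF) * ln(Q)
E = -0.3 - (8.314 * 298 / (4 * 96485)) * ln(14.57)
E = -0.3172 V

-0.3172 V


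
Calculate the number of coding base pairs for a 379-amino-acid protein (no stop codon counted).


Each amino acid = 1 codon = 3 bp
bp = 379 * 3 = 1137 bp

1137 bp


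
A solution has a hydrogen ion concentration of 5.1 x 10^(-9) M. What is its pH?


pH = -log10([H+])
pH = -log10(5.1 x 10^(-9))
pH = 8.2924

8.2924


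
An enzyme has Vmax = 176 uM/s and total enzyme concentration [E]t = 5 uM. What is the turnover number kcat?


kcat = Vmax / [E]t
kcat = 176 / 5
kcat = 35.2 s^-1

35.2 s^-1


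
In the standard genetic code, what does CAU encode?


Standard genetic code lookup.
Codon CAU -> His

His


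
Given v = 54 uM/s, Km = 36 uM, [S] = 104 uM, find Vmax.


Vmax = v * (Km + [S]) / [S]
Vmax = 54 * (36 + 104) / 104
Vmax = 72.6923 uM/s

72.6923 uM/s


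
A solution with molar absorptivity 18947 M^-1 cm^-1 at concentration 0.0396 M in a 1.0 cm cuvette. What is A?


A = epsilon * c * l
A = 18947 * 0.0396 * 1.0
A = 750.3012

750.3012


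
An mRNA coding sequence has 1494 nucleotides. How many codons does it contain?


codons = nucleotides / 3
codons = 1494 / 3 = 498

498


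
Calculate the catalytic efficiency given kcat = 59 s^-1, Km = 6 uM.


Catalytic efficiency = kcat / Km
= 59 / 6
= 9.8333 uM^-1*s^-1

9.8333 uM^-1*s^-1


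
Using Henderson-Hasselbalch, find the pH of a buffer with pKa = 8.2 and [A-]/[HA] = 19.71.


pH = pKa + log10([A-]/[HA])
pH = 8.2 + log10(19.71)
pH = 9.4947

9.4947


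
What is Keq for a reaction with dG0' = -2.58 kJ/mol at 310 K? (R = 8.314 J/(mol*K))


Keq = exp(-dG0 * 1000 / (R * T))
Keq = exp(-(-2.58) * 1000 / (8.314 * 310))
Keq = 2.7211

2.7211


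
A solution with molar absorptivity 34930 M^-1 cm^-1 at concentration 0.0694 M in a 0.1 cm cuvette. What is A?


A = epsilon * c * l
A = 34930 * 0.0694 * 0.1
A = 242.4142

242.4142


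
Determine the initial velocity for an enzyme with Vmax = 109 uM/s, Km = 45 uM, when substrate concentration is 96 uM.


v = Vmax * [S] / (Km + [S])
v = 109 * 96 / (45 + 96)
v = 74.2128 uM/s

74.2128 uM/s


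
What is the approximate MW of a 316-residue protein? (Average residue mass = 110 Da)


MW = n_residues * 110 Da
MW = 316 * 110
MW = 34760 Da

34760 Da


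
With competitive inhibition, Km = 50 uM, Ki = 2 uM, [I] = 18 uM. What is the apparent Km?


Km_app = Km * (1 + [I]/Ki)
Km_app = 50 * (1 + 18/2)
Km_app = 500.0 uM

500.0 uM


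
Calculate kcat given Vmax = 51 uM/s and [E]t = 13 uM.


kcat = Vmax / [E]t
kcat = 51 / 13
kcat = 3.9231 s^-1

3.9231 s^-1


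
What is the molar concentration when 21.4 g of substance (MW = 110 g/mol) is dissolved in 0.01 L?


C = (mass / MW) / volume
C = (21.4 / 110) / 0.01
C = 19.4545 M

19.4545 M


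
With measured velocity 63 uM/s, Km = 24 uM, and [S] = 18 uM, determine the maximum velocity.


Vmax = v * (Km + [S]) / [S]
Vmax = 63 * (24 + 18) / 18
Vmax = 147.0 uM/s

147.0 uM/s


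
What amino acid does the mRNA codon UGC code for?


Standard genetic code lookup.
Codon UGC -> Cys

Cys


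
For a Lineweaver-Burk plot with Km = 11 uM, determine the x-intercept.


x-intercept = -1/Km
= -1/11
= -0.0909 1/uM

-0.0909 1/uM


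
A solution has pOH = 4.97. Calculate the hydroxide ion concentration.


[OH-] = 10^(-pOH)
[OH-] = 10^(-4.97)
[OH-] = 1.072e-05 M

1.072e-05 M


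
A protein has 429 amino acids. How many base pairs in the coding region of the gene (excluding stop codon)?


Each amino acid = 1 codon = 3 bp
bp = 429 * 3 = 1287 bp

1287 bp


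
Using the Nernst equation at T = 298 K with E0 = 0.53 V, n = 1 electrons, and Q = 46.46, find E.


E = E0 - (RT/nF) * ln(Q)
E = 0.53 - (8.314 * 298 / (1 * 96485)) * ln(46.46)
E = 0.4314 V

0.4314 V


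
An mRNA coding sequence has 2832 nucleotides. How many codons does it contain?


codons = nucleotides / 3
codons = 2832 / 3 = 944

944


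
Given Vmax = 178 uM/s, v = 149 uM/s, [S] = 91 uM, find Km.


Km = [S] * (Vmax - v) / v
Km = 91 * (178 - 149) / 149
Km = 17.7114 uM

17.7114 uM


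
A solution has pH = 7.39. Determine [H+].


[H+] = 10^(-pH)
[H+] = 10^(-7.39)
[H+] = 4.074e-08 M

4.074e-08 M


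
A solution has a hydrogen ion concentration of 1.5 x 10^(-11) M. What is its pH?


pH = -log10([H+])
pH = -log10(1.5 x 10^(-11))
pH = 10.8239

10.8239


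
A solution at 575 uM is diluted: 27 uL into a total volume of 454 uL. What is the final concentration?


C2 = C1 * V1 / V2
C2 = 575 * 27 / 454
C2 = 34.196 uM

34.196 uM


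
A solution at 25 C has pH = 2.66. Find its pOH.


pOH = 14 - pH
pOH = 14 - 2.66
pOH = 11.34

11.34


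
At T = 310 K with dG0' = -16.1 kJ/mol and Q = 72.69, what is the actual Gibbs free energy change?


dG = dG0' + RT * ln(Q) / 1000
dG = -16.1 + 8.314 * 310 * ln(72.69) / 1000
dG = -5.053 kJ/mol

-5.053 kJ/mol


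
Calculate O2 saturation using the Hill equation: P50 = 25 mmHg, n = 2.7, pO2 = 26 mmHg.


Y = pO2^n / (P50^n + pO2^n)
Y = 26^2.7 / (25^2.7 + 26^2.7)
Y = 52.64%

52.64%


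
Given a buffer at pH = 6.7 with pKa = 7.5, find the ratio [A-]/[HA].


[A-]/[HA] = 10^(pH - pKa)
= 10^(6.7 - 7.5)
= 0.1585

0.1585


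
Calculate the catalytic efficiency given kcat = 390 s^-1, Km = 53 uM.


Catalytic efficiency = kcat / Km
= 390 / 53
= 7.3585 uM^-1*s^-1

7.3585 uM^-1*s^-1


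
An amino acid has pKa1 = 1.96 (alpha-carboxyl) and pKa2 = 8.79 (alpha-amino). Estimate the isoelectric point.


pI = (pKa1 + pKa2) / 2
pI = (1.96 + 8.79) / 2
pI = 5.375

5.375


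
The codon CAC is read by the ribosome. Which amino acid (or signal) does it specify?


Standard genetic code lookup.
Codon CAC -> His

His


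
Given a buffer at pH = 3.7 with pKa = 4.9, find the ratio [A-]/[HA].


[A-]/[HA] = 10^(pH - pKa)
= 10^(3.7 - 4.9)
= 0.0631

0.0631


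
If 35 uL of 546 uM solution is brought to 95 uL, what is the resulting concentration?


C2 = C1 * V1 / V2
C2 = 546 * 35 / 95
C2 = 201.1579 uM

201.1579 uM


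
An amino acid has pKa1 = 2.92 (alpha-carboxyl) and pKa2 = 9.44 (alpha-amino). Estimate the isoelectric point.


pI = (pKa1 + pKa2) / 2
pI = (2.92 + 9.44) / 2
pI = 6.18

6.18


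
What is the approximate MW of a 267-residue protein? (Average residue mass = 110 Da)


MW = n_residues * 110 Da
MW = 267 * 110
MW = 29370 Da

29370 Da


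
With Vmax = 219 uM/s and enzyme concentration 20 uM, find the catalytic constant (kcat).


kcat = Vmax / [E]t
kcat = 219 / 20
kcat = 10.95 s^-1

10.95 s^-1


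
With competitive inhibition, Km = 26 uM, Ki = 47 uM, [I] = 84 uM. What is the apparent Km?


Km_app = Km * (1 + [I]/Ki)
Km_app = 26 * (1 + 84/47)
Km_app = 72.4681 uM

72.4681 uM


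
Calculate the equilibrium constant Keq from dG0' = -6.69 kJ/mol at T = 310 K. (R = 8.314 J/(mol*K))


Keq = exp(-dG0 * 1000 / (R * T))
Keq = exp(-(-6.69) * 1000 / (8.314 * 310))
Keq = 13.406

13.406


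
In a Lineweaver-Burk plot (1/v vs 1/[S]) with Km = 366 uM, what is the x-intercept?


x-intercept = -1/Km
= -1/366
= -0.0027 1/uM

-0.0027 1/uM


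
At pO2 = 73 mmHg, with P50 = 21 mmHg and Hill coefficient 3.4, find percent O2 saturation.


Y = pO2^n / (P50^n + pO2^n)
Y = 73^3.4 / (21^3.4 + 73^3.4)
Y = 98.57%

98.57%


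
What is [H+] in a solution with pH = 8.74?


[H+] = 10^(-pH)
[H+] = 10^(-8.74)
[H+] = 1.820e-09 M

1.820e-09 M


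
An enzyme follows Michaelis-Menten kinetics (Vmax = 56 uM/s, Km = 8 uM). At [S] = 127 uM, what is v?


v = Vmax * [S] / (Km + [S])
v = 56 * 127 / (8 + 127)
v = 52.6815 uM/s

52.6815 uM/s


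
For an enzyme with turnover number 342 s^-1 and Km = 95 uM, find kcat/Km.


Catalytic efficiency = kcat / Km
= 342 / 95
= 3.6 uM^-1*s^-1

3.6 uM^-1*s^-1


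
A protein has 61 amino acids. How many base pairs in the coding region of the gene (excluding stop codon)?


Each amino acid = 1 codon = 3 bp
bp = 61 * 3 = 183 bp

183 bp


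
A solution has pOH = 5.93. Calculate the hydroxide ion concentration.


[OH-] = 10^(-pOH)
[OH-] = 10^(-5.93)
[OH-] = 1.175e-06 M

1.175e-06 M


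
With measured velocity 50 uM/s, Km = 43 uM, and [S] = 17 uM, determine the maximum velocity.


Vmax = v * (Km + [S]) / [S]
Vmax = 50 * (43 + 17) / 17
Vmax = 176.4706 uM/s

176.4706 uM/s


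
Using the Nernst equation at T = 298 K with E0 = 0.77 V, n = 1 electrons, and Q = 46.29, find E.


E = E0 - (RT/nF) * ln(Q)
E = 0.77 - (8.314 * 298 / (1 * 96485)) * ln(46.29)
E = 0.6715 V

0.6715 V


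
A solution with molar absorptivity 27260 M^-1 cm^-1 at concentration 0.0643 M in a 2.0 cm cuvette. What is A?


A = epsilon * c * l
A = 27260 * 0.0643 * 2.0
A = 3505.636

3505.636


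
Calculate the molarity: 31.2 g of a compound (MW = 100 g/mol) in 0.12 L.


C = (mass / MW) / volume
C = (31.2 / 100) / 0.12
C = 2.6 M

2.6 M


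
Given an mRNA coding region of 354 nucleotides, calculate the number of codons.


codons = nucleotides / 3
codons = 354 / 3 = 118

118


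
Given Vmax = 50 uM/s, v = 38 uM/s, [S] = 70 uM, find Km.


Km = [S] * (Vmax - v) / v
Km = 70 * (50 - 38) / 38
Km = 22.1053 uM

22.1053 uM


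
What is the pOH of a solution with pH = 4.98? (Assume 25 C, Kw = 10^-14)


pOH = 14 - pH
pOH = 14 - 4.98
pOH = 9.02

9.02


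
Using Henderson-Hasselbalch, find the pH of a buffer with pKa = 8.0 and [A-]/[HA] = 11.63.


pH = pKa + log10([A-]/[HA])
pH = 8.0 + log10(11.63)
pH = 9.0656

9.0656


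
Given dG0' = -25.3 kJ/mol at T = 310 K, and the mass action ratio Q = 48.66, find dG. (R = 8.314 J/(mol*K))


dG = dG0' + RT * ln(Q) / 1000
dG = -25.3 + 8.314 * 310 * ln(48.66) / 1000
dG = -15.2874 kJ/mol

-15.2874 kJ/mol


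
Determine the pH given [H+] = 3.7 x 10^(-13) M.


pH = -log10([H+])
pH = -log10(3.7 x 10^(-13))
pH = 12.4318

12.4318


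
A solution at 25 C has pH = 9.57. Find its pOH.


pOH = 14 - pH
pOH = 14 - 9.57
pOH = 4.43

4.43


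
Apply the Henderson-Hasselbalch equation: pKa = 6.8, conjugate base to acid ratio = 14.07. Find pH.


pH = pKa + log10([A-]/[HA])
pH = 6.8 + log10(14.07)
pH = 7.9483

7.9483


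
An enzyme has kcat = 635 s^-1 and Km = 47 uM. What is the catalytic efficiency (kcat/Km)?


Catalytic efficiency = kcat / Km
= 635 / 47
= 13.5106 uM^-1*s^-1

13.5106 uM^-1*s^-1


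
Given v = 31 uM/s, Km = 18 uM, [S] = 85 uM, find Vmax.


Vmax = v * (Km + [S]) / [S]
Vmax = 31 * (18 + 85) / 85
Vmax = 37.5647 uM/s

37.5647 uM/s


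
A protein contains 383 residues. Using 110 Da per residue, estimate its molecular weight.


MW = n_residues * 110 Da
MW = 383 * 110
MW = 42130 Da

42130 Da


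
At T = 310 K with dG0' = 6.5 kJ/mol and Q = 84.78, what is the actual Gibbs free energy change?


dG = dG0' + RT * ln(Q) / 1000
dG = 6.5 + 8.314 * 310 * ln(84.78) / 1000
dG = 17.9435 kJ/mol

17.9435 kJ/mol


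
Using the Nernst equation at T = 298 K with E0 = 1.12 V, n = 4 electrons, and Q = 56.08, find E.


E = E0 - (RT/nF) * ln(Q)
E = 1.12 - (8.314 * 298 / (4 * 96485)) * ln(56.08)
E = 1.0941 V

1.0941 V


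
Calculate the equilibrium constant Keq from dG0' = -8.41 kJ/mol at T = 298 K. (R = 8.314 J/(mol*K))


Keq = exp(-dG0 * 1000 / (R * T))
Keq = exp(-(-8.41) * 1000 / (8.314 * 298))
Keq = 29.7983

29.7983


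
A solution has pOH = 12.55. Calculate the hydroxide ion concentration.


[OH-] = 10^(-pOH)
[OH-] = 10^(-12.55)
[OH-] = 2.818e-13 M

2.818e-13 M


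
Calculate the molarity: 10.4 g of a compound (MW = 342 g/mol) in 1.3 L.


C = (mass / MW) / volume
C = (10.4 / 342) / 1.3
C = 0.0234 M

0.0234 M


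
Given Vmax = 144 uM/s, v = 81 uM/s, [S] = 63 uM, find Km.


Km = [S] * (Vmax - v) / v
Km = 63 * (144 - 81) / 81
Km = 49.0 uM

49.0 uM


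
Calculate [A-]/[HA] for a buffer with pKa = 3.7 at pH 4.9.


[A-]/[HA] = 10^(pH - pKa)
= 10^(4.9 - 3.7)
= 15.8489

15.8489


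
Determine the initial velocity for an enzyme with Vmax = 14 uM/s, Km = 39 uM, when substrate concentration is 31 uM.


v = Vmax * [S] / (Km + [S])
v = 14 * 31 / (39 + 31)
v = 6.2 uM/s

6.2 uM/s


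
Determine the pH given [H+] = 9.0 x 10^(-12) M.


pH = -log10([H+])
pH = -log10(9.0 x 10^(-12))
pH = 11.0458

11.0458


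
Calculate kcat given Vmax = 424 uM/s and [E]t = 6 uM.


kcat = Vmax / [E]t
kcat = 424 / 6
kcat = 70.6667 s^-1

70.6667 s^-1


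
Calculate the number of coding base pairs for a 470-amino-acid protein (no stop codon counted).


Each amino acid = 1 codon = 3 bp
bp = 470 * 3 = 1410 bp

1410 bp


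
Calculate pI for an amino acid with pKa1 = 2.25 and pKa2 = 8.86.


pI = (pKa1 + pKa2) / 2
pI = (2.25 + 8.86) / 2
pI = 5.555

5.555


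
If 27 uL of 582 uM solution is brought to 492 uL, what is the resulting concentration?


C2 = C1 * V1 / V2
C2 = 582 * 27 / 492
C2 = 31.939 uM

31.939 uM


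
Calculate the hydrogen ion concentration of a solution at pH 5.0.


[H+] = 10^(-pH)
[H+] = 10^(-5.0)
[H+] = 1.000e-05 M

1.000e-05 M


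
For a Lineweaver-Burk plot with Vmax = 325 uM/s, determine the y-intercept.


y-intercept = 1/Vmax
= 1/325
= 0.0031 s/uM

0.0031 s/uM


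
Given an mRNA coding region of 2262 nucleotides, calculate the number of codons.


codons = nucleotides / 3
codons = 2262 / 3 = 754

754


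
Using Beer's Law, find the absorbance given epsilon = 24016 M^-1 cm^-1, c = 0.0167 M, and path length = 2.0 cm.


A = epsilon * c * l
A = 24016 * 0.0167 * 2.0
A = 802.1344

802.1344


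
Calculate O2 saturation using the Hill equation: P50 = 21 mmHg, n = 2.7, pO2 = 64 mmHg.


Y = pO2^n / (P50^n + pO2^n)
Y = 64^2.7 / (21^2.7 + 64^2.7)
Y = 95.3%

95.3%


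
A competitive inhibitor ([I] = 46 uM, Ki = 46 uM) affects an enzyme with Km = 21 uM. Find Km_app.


Km_app = Km * (1 + [I]/Ki)
Km_app = 21 * (1 + 46/46)
Km_app = 42.0 uM

42.0 uM


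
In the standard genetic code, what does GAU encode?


Standard genetic code lookup.
Codon GAU -> Asp

Asp


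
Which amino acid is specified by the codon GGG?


Standard genetic code lookup.
Codon GGG -> Gly

Gly


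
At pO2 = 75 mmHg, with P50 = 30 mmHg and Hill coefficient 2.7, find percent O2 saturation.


Y = pO2^n / (P50^n + pO2^n)
Y = 75^2.7 / (30^2.7 + 75^2.7)
Y = 92.23%

92.23%


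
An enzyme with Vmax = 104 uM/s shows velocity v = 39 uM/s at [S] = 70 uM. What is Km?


Km = [S] * (Vmax - v) / v
Km = 70 * (104 - 39) / 39
Km = 116.6667 uM

116.6667 uM


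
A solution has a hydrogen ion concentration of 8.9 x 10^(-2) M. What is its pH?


pH = -log10([H+])
pH = -log10(8.9 x 10^(-2))
pH = 1.0506

1.0506


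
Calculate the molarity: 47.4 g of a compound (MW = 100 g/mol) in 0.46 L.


C = (mass / MW) / volume
C = (47.4 / 100) / 0.46
C = 1.0304 M

1.0304 M


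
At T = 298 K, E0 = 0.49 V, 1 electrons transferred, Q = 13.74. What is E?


E = E0 - (RT/nF) * ln(Q)
E = 0.49 - (8.314 * 298 / (1 * 96485)) * ln(13.74)
E = 0.4227 V

0.4227 V


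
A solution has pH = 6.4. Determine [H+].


[H+] = 10^(-pH)
[H+] = 10^(-6.4)
[H+] = 3.981e-07 M

3.981e-07 M


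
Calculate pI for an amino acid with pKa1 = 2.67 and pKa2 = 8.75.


pI = (pKa1 + pKa2) / 2
pI = (2.67 + 8.75) / 2
pI = 5.71

5.71


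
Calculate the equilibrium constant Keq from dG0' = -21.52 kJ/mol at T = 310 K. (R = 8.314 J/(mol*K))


Keq = exp(-dG0 * 1000 / (R * T))
Keq = exp(-(-21.52) * 1000 / (8.314 * 310))
Keq = 4228.886

4228.886


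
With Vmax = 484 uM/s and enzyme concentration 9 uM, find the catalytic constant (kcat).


kcat = Vmax / [E]t
kcat = 484 / 9
kcat = 53.7778 s^-1

53.7778 s^-1


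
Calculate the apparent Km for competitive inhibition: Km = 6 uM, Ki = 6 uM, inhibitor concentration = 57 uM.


Km_app = Km * (1 + [I]/Ki)
Km_app = 6 * (1 + 57/6)
Km_app = 63.0 uM

63.0 uM


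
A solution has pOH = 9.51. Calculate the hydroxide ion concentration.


[OH-] = 10^(-pOH)
[OH-] = 10^(-9.51)
[OH-] = 3.090e-10 M

3.090e-10 M


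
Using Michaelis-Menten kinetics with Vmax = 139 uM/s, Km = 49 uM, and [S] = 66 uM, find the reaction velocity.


v = Vmax * [S] / (Km + [S])
v = 139 * 66 / (49 + 66)
v = 79.7739 uM/s

79.7739 uM/s


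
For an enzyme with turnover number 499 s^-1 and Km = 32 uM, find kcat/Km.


Catalytic efficiency = kcat / Km
= 499 / 32
= 15.5938 uM^-1*s^-1

15.5938 uM^-1*s^-1


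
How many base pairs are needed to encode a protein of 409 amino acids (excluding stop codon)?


Each amino acid = 1 codon = 3 bp
bp = 409 * 3 = 1227 bp

1227 bp


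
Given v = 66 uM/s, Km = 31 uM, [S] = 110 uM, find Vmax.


Vmax = v * (Km + [S]) / [S]
Vmax = 66 * (31 + 110) / 110
Vmax = 84.6 uM/s

84.6 uM/s


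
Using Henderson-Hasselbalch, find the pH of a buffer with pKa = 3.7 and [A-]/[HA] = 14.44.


pH = pKa + log10([A-]/[HA])
pH = 3.7 + log10(14.44)
pH = 4.8596

4.8596


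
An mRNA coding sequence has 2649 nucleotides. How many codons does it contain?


codons = nucleotides / 3
codons = 2649 / 3 = 883

883


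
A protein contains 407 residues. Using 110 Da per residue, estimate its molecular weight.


MW = n_residues * 110 Da
MW = 407 * 110
MW = 44770 Da

44770 Da


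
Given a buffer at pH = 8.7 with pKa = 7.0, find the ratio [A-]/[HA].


[A-]/[HA] = 10^(pH - pKa)
= 10^(8.7 - 7.0)
= 50.1187

50.1187


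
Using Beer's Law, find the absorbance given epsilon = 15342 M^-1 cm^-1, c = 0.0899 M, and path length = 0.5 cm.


A = epsilon * c * l
A = 15342 * 0.0899 * 0.5
A = 689.6229

689.6229


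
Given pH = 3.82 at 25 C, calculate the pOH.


pOH = 14 - pH
pOH = 14 - 3.82
pOH = 10.18

10.18


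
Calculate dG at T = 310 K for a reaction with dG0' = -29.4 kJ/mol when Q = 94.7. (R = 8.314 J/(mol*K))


dG = dG0' + RT * ln(Q) / 1000
dG = -29.4 + 8.314 * 310 * ln(94.7) / 1000
dG = -17.6713 kJ/mol

-17.6713 kJ/mol


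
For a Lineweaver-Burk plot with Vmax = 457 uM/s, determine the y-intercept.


y-intercept = 1/Vmax
= 1/457
= 0.0022 s/uM

0.0022 s/uM


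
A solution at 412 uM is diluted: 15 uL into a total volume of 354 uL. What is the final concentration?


C2 = C1 * V1 / V2
C2 = 412 * 15 / 354
C2 = 17.4576 uM

17.4576 uM


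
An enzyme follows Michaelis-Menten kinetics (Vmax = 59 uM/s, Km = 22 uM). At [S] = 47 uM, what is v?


v = Vmax * [S] / (Km + [S])
v = 59 * 47 / (22 + 47)
v = 40.1884 uM/s

40.1884 uM/s


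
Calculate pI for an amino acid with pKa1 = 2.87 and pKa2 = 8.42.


pI = (pKa1 + pKa2) / 2
pI = (2.87 + 8.42) / 2
pI = 5.645

5.645


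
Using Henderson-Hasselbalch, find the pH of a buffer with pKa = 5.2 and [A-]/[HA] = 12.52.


pH = pKa + log10([A-]/[HA])
pH = 5.2 + log10(12.52)
pH = 6.2976

6.2976


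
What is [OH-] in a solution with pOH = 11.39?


[OH-] = 10^(-pOH)
[OH-] = 10^(-11.39)
[OH-] = 4.074e-12 M

4.074e-12 M


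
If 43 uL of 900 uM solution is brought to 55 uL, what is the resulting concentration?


C2 = C1 * V1 / V2
C2 = 900 * 43 / 55
C2 = 703.6364 uM

703.6364 uM


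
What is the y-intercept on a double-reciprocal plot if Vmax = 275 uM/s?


y-intercept = 1/Vmax
= 1/275
= 0.0036 s/uM

0.0036 s/uM


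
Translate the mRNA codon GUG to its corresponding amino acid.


Standard genetic code lookup.
Codon GUG -> Val

Val


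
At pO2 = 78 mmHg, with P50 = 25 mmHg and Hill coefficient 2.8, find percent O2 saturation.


Y = pO2^n / (P50^n + pO2^n)
Y = 78^2.8 / (25^2.8 + 78^2.8)
Y = 96.03%

96.03%


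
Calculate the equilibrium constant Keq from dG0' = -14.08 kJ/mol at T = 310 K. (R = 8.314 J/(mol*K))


Keq = exp(-dG0 * 1000 / (R * T))
Keq = exp(-(-14.08) * 1000 / (8.314 * 310))
Keq = 235.803

235.803


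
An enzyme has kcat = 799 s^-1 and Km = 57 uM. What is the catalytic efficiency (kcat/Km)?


Catalytic efficiency = kcat / Km
= 799 / 57
= 14.0175 uM^-1*s^-1

14.0175 uM^-1*s^-1


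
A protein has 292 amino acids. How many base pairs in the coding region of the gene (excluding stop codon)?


Each amino acid = 1 codon = 3 bp
bp = 292 * 3 = 876 bp

876 bp


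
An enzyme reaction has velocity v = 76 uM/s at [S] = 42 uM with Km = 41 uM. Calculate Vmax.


Vmax = v * (Km + [S]) / [S]
Vmax = 76 * (41 + 42) / 42
Vmax = 150.1905 uM/s

150.1905 uM/s


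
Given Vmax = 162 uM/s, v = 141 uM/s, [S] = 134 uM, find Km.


Km = [S] * (Vmax - v) / v
Km = 134 * (162 - 141) / 141
Km = 19.9574 uM

19.9574 uM
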